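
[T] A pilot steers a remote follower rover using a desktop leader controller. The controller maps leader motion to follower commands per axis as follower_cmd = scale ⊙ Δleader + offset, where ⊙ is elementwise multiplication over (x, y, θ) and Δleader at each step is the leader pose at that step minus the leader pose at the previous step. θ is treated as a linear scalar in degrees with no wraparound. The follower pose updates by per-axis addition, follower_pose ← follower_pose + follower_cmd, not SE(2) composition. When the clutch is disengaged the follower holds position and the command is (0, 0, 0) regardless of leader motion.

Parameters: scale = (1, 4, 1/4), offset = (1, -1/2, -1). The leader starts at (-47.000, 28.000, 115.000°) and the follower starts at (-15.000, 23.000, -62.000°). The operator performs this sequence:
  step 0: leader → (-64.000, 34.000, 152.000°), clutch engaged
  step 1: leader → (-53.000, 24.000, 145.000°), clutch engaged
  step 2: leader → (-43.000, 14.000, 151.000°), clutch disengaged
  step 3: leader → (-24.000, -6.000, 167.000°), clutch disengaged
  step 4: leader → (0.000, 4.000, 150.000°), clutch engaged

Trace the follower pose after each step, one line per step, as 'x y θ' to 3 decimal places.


-31.000 46.500 -53.750
-19.000 6.000 -56.500
-19.000 6.000 -56.500
-19.000 6.000 -56.500
6.000 45.500 -61.750

step 0: Δleader=(-17.000, 6.000, 37.000°), engaged; cmd=(-16.000, 23.500, 8.250°) → follower=(-31.000, 46.500, -53.750°)
step 1: Δleader=(11.000, -10.000, -7.000°), engaged; cmd=(12.000, -40.500, -2.750°) → follower=(-19.000, 6.000, -56.500°)
step 2: Δleader=(10.000, -10.000, 6.000°), disengaged; cmd=(0,0,0) → follower holds at (-19.000, 6.000, -56.500°)
step 3: Δleader=(19.000, -20.000, 16.000°), disengaged; cmd=(0,0,0) → follower holds at (-19.000, 6.000, -56.500°)
step 4: Δleader=(24.000, 10.000, -17.000°), engaged; cmd=(25.000, 39.500, -5.250°) → follower=(6.000, 45.500, -61.750°)


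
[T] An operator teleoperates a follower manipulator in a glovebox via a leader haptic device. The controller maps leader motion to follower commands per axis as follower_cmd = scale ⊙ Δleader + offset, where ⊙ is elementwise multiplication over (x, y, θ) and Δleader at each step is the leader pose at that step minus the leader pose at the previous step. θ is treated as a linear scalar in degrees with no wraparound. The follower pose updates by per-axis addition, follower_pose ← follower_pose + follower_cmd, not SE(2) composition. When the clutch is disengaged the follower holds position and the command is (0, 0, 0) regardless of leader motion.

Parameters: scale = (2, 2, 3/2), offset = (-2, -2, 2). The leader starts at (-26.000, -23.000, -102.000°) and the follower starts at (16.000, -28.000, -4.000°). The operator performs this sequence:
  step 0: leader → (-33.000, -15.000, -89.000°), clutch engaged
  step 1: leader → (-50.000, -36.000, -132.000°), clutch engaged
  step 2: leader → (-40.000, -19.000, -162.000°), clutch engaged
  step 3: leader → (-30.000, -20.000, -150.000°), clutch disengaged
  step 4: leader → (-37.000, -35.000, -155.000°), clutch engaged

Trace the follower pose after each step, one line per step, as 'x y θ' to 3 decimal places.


0.000 -14.000 17.500
-36.000 -58.000 -45.000
-18.000 -26.000 -88.000
-18.000 -26.000 -88.000
-34.000 -58.000 -93.500

step 0: Δleader=(-7.000, 8.000, 13.000°), engaged; cmd=(-16.000, 14.000, 21.500°) → follower=(0.000, -14.000, 17.500°)
step 1: Δleader=(-17.000, -21.000, -43.000°), engaged; cmd=(-36.000, -44.000, -62.500°) → follower=(-36.000, -58.000, -45.000°)
step 2: Δleader=(10.000, 17.000, -30.000°), engaged; cmd=(18.000, 32.000, -43.000°) → follower=(-18.000, -26.000, -88.000°)
step 3: Δleader=(10.000, -1.000, 12.000°), disengaged; cmd=(0,0,0) → follower holds at (-18.000, -26.000, -88.000°)
step 4: Δleader=(-7.000, -15.000, -5.000°), engaged; cmd=(-16.000, -32.000, -5.500°) → follower=(-34.000, -58.000, -93.500°)


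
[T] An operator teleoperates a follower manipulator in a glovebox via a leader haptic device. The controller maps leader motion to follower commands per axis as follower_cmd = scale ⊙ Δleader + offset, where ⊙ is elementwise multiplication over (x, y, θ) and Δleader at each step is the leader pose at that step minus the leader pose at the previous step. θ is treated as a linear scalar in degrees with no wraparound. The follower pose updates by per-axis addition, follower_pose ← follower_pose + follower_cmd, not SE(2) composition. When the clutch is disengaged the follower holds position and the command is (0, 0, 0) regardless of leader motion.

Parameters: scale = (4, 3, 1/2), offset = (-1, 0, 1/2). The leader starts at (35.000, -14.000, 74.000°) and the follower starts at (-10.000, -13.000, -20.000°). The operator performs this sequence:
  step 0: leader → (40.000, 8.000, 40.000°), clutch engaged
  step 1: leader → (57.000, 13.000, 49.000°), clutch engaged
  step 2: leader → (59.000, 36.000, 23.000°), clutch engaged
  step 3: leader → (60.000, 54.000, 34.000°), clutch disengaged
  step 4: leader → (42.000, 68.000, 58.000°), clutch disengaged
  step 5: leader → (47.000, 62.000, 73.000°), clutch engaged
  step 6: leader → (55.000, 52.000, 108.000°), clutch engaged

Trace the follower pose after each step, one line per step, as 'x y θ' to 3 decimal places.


9.000 53.000 -36.500
76.000 68.000 -31.500
83.000 137.000 -44.000
83.000 137.000 -44.000
83.000 137.000 -44.000
102.000 119.000 -36.000
133.000 89.000 -18.000

step 0: Δleader=(5.000, 22.000, -34.000°), engaged; cmd=(19.000, 66.000, -16.500°) → follower=(9.000, 53.000, -36.500°)
step 1: Δleader=(17.000, 5.000, 9.000°), engaged; cmd=(67.000, 15.000, 5.000°) → follower=(76.000, 68.000, -31.500°)
step 2: Δleader=(2.000, 23.000, -26.000°), engaged; cmd=(7.000, 69.000, -12.500°) → follower=(83.000, 137.000, -44.000°)
step 3: Δleader=(1.000, 18.000, 11.000°), disengaged; cmd=(0,0,0) → follower holds at (83.000, 137.000, -44.000°)
step 4: Δleader=(-18.000, 14.000, 24.000°), disengaged; cmd=(0,0,0) → follower holds at (83.000, 137.000, -44.000°)
step 5: Δleader=(5.000, -6.000, 15.000°), engaged; cmd=(19.000, -18.000, 8.000°) → follower=(102.000, 119.000, -36.000°)
step 6: Δleader=(8.000, -10.000, 35.000°), engaged; cmd=(31.000, -30.000, 18.000°) → follower=(133.000, 89.000, -18.000°)


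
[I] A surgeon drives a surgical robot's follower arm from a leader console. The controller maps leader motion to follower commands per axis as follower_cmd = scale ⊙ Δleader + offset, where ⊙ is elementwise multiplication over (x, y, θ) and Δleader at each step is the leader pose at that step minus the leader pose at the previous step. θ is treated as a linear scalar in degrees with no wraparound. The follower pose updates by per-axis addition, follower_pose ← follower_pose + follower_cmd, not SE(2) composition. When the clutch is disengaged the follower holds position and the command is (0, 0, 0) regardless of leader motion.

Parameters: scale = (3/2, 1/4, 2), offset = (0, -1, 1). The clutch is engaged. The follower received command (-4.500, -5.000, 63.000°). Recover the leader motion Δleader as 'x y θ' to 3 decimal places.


axis x: (-4.500 − 0) / (3/2) = -3.000
axis y: (-5.000 − -1) / (1/4) = -16.000
axis θ: (63.000 − 1) / (2) = 31.000

-3.000 -16.000 31.000


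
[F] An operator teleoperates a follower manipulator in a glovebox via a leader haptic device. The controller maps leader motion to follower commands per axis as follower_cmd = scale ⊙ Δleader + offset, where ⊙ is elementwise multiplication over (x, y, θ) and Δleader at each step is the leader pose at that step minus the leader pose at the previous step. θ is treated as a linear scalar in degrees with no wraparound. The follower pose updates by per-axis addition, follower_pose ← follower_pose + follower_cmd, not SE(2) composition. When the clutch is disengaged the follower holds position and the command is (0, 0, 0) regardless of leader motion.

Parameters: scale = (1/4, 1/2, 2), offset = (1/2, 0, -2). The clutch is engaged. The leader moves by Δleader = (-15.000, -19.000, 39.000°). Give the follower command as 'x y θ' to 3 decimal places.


axis x: 1/4·-15.000 + 1/2 = -3.250
axis y: 1/2·-19.000 + 0 = -9.500
axis θ: 2·39.000 + -2 = 76.000

-3.250 -9.500 76.000


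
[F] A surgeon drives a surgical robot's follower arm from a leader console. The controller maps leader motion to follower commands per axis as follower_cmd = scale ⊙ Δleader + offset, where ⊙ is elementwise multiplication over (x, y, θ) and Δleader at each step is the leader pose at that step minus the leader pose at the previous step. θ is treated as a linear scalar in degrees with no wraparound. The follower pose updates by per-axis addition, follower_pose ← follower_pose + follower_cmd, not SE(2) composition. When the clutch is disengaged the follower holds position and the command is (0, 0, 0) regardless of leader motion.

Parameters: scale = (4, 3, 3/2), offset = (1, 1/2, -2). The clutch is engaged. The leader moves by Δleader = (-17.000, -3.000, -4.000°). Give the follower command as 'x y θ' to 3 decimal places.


axis x: 4·-17.000 + 1 = -67.000
axis y: 3·-3.000 + 1/2 = -8.500
axis θ: 3/2·-4.000 + -2 = -8.000

-67.000 -8.500 -8.000


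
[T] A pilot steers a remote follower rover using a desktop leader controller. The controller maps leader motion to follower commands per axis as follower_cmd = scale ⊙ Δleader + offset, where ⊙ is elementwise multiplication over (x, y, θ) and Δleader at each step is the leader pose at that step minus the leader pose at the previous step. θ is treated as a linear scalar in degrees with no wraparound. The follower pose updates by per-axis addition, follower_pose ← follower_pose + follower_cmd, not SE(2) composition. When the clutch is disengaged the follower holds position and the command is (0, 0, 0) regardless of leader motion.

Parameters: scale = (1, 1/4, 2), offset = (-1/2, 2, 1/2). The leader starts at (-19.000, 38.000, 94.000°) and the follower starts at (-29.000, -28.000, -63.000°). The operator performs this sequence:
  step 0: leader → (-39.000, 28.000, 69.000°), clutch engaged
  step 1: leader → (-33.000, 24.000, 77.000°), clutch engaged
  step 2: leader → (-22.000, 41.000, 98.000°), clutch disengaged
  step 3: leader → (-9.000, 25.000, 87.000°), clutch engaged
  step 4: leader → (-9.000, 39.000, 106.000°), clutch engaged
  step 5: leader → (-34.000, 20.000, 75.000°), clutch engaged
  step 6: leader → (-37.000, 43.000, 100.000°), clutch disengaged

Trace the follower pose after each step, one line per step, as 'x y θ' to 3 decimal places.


step 0: Δleader=(-20.000, -10.000, -25.000°), engaged; cmd=(-20.500, -0.500, -49.500°) → follower=(-49.500, -28.500, -112.500°)
step 1: Δleader=(6.000, -4.000, 8.000°), engaged; cmd=(5.500, 1.000, 16.500°) → follower=(-44.000, -27.500, -96.000°)
step 2: Δleader=(11.000, 17.000, 21.000°), disengaged; cmd=(0,0,0) → follower holds at (-44.000, -27.500, -96.000°)
step 3: Δleader=(13.000, -16.000, -11.000°), engaged; cmd=(12.500, -2.000, -21.500°) → follower=(-31.500, -29.500, -117.500°)
step 4: Δleader=(0.000, 14.000, 19.000°), engaged; cmd=(-0.500, 5.500, 38.500°) → follower=(-32.000, -24.000, -79.000°)
step 5: Δleader=(-25.000, -19.000, -31.000°), engaged; cmd=(-25.500, -2.750, -61.500°) → follower=(-57.500, -26.750, -140.500°)
step 6: Δleader=(-3.000, 23.000, 25.000°), disengaged; cmd=(0,0,0) → follower holds at (-57.500, -26.750, -140.500°)

-49.500 -28.500 -112.500
-44.000 -27.500 -96.000
-44.000 -27.500 -96.000
-31.500 -29.500 -117.500
-32.000 -24.000 -79.000
-57.500 -26.750 -140.500
-57.500 -26.750 -140.500


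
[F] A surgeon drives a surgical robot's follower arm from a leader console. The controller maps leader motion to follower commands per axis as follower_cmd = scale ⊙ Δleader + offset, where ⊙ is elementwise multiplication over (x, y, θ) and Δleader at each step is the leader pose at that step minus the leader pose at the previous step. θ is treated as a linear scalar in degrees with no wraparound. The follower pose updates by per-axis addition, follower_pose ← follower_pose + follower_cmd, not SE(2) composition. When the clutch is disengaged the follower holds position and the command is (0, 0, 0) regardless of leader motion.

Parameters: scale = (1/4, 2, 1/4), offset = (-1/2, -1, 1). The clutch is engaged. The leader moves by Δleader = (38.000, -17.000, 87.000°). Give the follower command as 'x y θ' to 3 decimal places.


9.000 -35.000 22.750

axis x: 1/4·38.000 + -1/2 = 9.000
axis y: 2·-17.000 + -1 = -35.000
axis θ: 1/4·87.000 + 1 = 22.750


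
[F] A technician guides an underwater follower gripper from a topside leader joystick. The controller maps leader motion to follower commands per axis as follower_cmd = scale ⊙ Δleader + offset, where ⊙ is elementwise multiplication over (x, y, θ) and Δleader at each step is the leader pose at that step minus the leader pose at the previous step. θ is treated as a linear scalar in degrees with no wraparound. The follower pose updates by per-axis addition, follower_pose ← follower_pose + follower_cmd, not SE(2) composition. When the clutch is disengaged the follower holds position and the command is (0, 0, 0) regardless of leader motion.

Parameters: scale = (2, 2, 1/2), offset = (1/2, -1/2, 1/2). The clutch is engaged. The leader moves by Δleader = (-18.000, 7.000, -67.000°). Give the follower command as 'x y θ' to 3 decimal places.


axis x: 2·-18.000 + 1/2 = -35.500
axis y: 2·7.000 + -1/2 = 13.500
axis θ: 1/2·-67.000 + 1/2 = -33.000

-35.500 13.500 -33.000


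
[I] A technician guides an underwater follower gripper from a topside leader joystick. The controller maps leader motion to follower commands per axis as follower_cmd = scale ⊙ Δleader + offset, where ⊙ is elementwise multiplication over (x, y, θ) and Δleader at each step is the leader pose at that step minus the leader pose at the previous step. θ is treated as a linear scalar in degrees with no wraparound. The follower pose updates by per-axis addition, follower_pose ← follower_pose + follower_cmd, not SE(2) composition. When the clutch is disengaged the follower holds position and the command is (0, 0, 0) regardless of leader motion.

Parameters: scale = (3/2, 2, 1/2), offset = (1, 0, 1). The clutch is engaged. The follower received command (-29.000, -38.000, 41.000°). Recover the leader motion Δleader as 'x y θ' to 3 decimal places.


axis x: (-29.000 − 1) / (3/2) = -20.000
axis y: (-38.000 − 0) / (2) = -19.000
axis θ: (41.000 − 1) / (1/2) = 80.000

-20.000 -19.000 80.000


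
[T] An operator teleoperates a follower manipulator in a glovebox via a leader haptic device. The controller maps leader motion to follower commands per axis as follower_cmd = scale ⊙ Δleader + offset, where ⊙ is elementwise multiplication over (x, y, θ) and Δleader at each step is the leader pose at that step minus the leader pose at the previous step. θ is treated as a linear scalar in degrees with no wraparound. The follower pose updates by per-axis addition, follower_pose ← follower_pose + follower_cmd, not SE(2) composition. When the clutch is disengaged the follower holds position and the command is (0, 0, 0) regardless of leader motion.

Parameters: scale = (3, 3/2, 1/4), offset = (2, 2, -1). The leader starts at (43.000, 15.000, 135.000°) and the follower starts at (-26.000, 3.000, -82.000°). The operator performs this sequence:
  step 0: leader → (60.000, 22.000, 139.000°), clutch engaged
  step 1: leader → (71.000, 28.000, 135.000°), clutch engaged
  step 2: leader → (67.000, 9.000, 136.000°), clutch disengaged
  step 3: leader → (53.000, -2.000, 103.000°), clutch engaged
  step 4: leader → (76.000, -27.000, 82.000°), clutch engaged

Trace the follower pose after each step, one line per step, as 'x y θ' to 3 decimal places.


27.000 15.500 -82.000
62.000 26.500 -84.000
62.000 26.500 -84.000
22.000 12.000 -93.250
93.000 -23.500 -99.500

step 0: Δleader=(17.000, 7.000, 4.000°), engaged; cmd=(53.000, 12.500, 0.000°) → follower=(27.000, 15.500, -82.000°)
step 1: Δleader=(11.000, 6.000, -4.000°), engaged; cmd=(35.000, 11.000, -2.000°) → follower=(62.000, 26.500, -84.000°)
step 2: Δleader=(-4.000, -19.000, 1.000°), disengaged; cmd=(0,0,0) → follower holds at (62.000, 26.500, -84.000°)
step 3: Δleader=(-14.000, -11.000, -33.000°), engaged; cmd=(-40.000, -14.500, -9.250°) → follower=(22.000, 12.000, -93.250°)
step 4: Δleader=(23.000, -25.000, -21.000°), engaged; cmd=(71.000, -35.500, -6.250°) → follower=(93.000, -23.500, -99.500°)


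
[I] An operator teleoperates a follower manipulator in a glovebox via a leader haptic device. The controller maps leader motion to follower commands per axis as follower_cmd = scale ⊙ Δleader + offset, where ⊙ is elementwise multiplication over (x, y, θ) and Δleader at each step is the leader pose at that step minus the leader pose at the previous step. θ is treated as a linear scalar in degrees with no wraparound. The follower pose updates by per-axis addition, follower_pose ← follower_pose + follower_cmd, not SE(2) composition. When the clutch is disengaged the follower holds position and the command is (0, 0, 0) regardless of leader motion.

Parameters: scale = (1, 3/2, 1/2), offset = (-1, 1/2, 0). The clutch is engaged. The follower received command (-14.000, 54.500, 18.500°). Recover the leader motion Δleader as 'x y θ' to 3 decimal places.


-13.000 36.000 37.000

axis x: (-14.000 − -1) / (1) = -13.000
axis y: (54.500 − 1/2) / (3/2) = 36.000
axis θ: (18.500 − 0) / (1/2) = 37.000


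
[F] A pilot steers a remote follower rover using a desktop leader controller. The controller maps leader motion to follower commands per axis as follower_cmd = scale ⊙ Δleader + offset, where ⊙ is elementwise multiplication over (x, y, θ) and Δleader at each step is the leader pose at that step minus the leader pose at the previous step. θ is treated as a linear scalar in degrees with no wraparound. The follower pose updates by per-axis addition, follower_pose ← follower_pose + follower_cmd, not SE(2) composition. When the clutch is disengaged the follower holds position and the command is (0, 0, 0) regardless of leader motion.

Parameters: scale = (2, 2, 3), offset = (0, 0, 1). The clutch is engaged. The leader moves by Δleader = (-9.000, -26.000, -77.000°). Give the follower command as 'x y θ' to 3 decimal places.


axis x: 2·-9.000 + 0 = -18.000
axis y: 2·-26.000 + 0 = -52.000
axis θ: 3·-77.000 + 1 = -230.000

-18.000 -52.000 -230.000


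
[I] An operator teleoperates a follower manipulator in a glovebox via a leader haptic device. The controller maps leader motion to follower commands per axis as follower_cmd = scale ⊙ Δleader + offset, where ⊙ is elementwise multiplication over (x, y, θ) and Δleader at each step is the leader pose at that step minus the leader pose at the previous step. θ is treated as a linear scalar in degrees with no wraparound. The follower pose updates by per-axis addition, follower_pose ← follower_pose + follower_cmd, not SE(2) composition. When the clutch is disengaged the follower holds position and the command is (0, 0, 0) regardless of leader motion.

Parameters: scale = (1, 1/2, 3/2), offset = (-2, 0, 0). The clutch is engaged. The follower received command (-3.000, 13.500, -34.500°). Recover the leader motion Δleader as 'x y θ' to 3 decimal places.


axis x: (-3.000 − -2) / (1) = -1.000
axis y: (13.500 − 0) / (1/2) = 27.000
axis θ: (-34.500 − 0) / (3/2) = -23.000

-1.000 27.000 -23.000


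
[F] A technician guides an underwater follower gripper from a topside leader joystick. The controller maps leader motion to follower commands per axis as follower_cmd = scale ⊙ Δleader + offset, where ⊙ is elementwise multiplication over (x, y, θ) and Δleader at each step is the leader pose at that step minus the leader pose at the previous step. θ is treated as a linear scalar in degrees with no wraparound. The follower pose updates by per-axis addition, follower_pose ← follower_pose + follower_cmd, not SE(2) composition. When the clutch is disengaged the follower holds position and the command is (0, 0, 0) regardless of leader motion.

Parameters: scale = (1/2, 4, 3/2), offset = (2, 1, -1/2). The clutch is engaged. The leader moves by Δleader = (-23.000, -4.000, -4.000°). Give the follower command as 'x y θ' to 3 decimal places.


-9.500 -15.000 -6.500

axis x: 1/2·-23.000 + 2 = -9.500
axis y: 4·-4.000 + 1 = -15.000
axis θ: 3/2·-4.000 + -1/2 = -6.500


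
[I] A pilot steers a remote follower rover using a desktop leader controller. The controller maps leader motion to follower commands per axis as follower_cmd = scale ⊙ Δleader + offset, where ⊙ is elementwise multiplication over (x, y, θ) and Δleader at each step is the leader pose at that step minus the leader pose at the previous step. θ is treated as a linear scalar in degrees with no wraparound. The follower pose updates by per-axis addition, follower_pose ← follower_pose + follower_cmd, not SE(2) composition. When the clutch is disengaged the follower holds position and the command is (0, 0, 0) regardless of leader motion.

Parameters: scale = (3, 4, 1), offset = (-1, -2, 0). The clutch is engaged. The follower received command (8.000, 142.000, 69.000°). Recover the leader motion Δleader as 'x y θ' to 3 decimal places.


axis x: (8.000 − -1) / (3) = 3.000
axis y: (142.000 − -2) / (4) = 36.000
axis θ: (69.000 − 0) / (1) = 69.000

3.000 36.000 69.000


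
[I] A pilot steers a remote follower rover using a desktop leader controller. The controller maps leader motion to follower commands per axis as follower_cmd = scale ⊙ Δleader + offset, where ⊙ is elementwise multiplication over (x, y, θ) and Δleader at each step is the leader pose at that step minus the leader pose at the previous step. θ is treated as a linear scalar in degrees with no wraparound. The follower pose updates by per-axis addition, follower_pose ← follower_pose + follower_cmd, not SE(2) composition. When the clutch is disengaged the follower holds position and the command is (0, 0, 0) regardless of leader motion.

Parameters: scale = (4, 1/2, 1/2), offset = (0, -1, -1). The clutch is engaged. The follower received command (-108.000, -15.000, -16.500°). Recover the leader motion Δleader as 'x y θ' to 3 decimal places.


axis x: (-108.000 − 0) / (4) = -27.000
axis y: (-15.000 − -1) / (1/2) = -28.000
axis θ: (-16.500 − -1) / (1/2) = -31.000

-27.000 -28.000 -31.000


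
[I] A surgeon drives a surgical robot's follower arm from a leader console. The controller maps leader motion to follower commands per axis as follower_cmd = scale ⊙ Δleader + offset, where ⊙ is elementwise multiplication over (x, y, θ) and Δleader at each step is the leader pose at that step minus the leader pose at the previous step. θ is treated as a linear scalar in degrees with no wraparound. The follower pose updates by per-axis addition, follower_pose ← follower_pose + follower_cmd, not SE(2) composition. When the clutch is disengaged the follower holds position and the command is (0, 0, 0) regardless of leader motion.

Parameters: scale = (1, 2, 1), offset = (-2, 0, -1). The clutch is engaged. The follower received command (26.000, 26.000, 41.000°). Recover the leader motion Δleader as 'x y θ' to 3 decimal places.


28.000 13.000 42.000

axis x: (26.000 − -2) / (1) = 28.000
axis y: (26.000 − 0) / (2) = 13.000
axis θ: (41.000 − -1) / (1) = 42.000


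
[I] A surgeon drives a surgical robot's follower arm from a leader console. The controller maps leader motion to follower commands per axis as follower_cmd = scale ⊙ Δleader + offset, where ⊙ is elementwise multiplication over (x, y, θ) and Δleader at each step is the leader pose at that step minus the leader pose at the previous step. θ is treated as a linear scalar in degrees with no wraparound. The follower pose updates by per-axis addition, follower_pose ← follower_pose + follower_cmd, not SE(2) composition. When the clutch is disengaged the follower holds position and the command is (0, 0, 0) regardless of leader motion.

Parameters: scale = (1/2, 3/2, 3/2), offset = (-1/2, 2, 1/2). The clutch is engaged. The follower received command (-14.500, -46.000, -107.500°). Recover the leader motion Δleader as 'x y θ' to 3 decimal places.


axis x: (-14.500 − -1/2) / (1/2) = -28.000
axis y: (-46.000 − 2) / (3/2) = -32.000
axis θ: (-107.500 − 1/2) / (3/2) = -72.000

-28.000 -32.000 -72.000


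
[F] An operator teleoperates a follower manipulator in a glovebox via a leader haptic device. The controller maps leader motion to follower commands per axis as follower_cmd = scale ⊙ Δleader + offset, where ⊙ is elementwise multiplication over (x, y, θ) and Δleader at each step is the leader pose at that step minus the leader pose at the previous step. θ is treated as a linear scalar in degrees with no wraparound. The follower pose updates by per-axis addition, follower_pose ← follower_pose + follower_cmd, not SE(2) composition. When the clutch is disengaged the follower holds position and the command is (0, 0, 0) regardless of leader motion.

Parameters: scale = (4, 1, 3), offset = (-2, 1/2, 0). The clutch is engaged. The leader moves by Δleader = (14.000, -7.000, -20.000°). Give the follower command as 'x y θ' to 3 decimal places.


axis x: 4·14.000 + -2 = 54.000
axis y: 1·-7.000 + 1/2 = -6.500
axis θ: 3·-20.000 + 0 = -60.000

54.000 -6.500 -60.000


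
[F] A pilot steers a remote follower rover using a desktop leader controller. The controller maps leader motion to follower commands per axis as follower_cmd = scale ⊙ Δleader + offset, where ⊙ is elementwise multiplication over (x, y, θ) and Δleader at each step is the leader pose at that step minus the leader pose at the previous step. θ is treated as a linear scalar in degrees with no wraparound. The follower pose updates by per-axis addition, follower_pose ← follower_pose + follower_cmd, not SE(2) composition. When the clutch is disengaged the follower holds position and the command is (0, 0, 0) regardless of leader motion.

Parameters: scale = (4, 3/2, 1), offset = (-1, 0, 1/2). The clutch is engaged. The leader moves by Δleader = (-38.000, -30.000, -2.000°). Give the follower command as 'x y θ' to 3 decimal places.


-153.000 -45.000 -1.500

axis x: 4·-38.000 + -1 = -153.000
axis y: 3/2·-30.000 + 0 = -45.000
axis θ: 1·-2.000 + 1/2 = -1.500


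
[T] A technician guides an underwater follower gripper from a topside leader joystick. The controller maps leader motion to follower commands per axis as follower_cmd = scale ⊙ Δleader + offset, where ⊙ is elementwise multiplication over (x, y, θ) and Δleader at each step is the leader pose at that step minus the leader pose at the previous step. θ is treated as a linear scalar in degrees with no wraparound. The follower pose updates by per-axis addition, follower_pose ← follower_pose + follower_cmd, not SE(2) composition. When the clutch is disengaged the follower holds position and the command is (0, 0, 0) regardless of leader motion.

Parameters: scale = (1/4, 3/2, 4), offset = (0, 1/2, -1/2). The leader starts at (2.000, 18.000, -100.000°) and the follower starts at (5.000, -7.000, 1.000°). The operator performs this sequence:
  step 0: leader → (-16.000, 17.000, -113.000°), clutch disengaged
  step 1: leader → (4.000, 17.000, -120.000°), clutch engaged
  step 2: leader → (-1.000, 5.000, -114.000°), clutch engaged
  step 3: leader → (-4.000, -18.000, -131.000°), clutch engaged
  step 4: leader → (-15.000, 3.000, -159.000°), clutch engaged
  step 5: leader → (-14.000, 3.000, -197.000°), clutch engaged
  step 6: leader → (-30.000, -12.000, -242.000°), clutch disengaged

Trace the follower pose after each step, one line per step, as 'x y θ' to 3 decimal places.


5.000 -7.000 1.000
10.000 -6.500 -27.500
8.750 -24.000 -4.000
8.000 -58.000 -72.500
5.250 -26.000 -185.000
5.500 -25.500 -337.500
5.500 -25.500 -337.500

step 0: Δleader=(-18.000, -1.000, -13.000°), disengaged; cmd=(0,0,0) → follower holds at (5.000, -7.000, 1.000°)
step 1: Δleader=(20.000, 0.000, -7.000°), engaged; cmd=(5.000, 0.500, -28.500°) → follower=(10.000, -6.500, -27.500°)
step 2: Δleader=(-5.000, -12.000, 6.000°), engaged; cmd=(-1.250, -17.500, 23.500°) → follower=(8.750, -24.000, -4.000°)
step 3: Δleader=(-3.000, -23.000, -17.000°), engaged; cmd=(-0.750, -34.000, -68.500°) → follower=(8.000, -58.000, -72.500°)
step 4: Δleader=(-11.000, 21.000, -28.000°), engaged; cmd=(-2.750, 32.000, -112.500°) → follower=(5.250, -26.000, -185.000°)
step 5: Δleader=(1.000, 0.000, -38.000°), engaged; cmd=(0.250, 0.500, -152.500°) → follower=(5.500, -25.500, -337.500°)
step 6: Δleader=(-16.000, -15.000, -45.000°), disengaged; cmd=(0,0,0) → follower holds at (5.500, -25.500, -337.500°)


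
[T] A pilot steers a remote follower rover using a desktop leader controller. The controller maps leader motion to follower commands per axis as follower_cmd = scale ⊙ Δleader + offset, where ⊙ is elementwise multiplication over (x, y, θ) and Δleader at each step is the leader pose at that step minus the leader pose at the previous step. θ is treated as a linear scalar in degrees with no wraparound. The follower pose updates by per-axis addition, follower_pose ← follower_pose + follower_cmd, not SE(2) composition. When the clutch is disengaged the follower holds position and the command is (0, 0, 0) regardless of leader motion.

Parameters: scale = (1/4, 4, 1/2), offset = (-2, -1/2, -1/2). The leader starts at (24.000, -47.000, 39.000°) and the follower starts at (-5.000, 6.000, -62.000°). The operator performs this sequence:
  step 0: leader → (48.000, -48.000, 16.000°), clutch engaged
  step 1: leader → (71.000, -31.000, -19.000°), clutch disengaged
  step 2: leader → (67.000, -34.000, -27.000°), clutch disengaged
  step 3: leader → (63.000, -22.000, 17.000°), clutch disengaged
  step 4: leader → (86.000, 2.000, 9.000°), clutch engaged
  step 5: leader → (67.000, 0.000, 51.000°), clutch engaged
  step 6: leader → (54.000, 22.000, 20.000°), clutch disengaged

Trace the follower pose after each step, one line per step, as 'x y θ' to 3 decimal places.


step 0: Δleader=(24.000, -1.000, -23.000°), engaged; cmd=(4.000, -4.500, -12.000°) → follower=(-1.000, 1.500, -74.000°)
step 1: Δleader=(23.000, 17.000, -35.000°), disengaged; cmd=(0,0,0) → follower holds at (-1.000, 1.500, -74.000°)
step 2: Δleader=(-4.000, -3.000, -8.000°), disengaged; cmd=(0,0,0) → follower holds at (-1.000, 1.500, -74.000°)
step 3: Δleader=(-4.000, 12.000, 44.000°), disengaged; cmd=(0,0,0) → follower holds at (-1.000, 1.500, -74.000°)
step 4: Δleader=(23.000, 24.000, -8.000°), engaged; cmd=(3.750, 95.500, -4.500°) → follower=(2.750, 97.000, -78.500°)
step 5: Δleader=(-19.000, -2.000, 42.000°), engaged; cmd=(-6.750, -8.500, 20.500°) → follower=(-4.000, 88.500, -58.000°)
step 6: Δleader=(-13.000, 22.000, -31.000°), disengaged; cmd=(0,0,0) → follower holds at (-4.000, 88.500, -58.000°)

-1.000 1.500 -74.000
-1.000 1.500 -74.000
-1.000 1.500 -74.000
-1.000 1.500 -74.000
2.750 97.000 -78.500
-4.000 88.500 -58.000
-4.000 88.500 -58.000


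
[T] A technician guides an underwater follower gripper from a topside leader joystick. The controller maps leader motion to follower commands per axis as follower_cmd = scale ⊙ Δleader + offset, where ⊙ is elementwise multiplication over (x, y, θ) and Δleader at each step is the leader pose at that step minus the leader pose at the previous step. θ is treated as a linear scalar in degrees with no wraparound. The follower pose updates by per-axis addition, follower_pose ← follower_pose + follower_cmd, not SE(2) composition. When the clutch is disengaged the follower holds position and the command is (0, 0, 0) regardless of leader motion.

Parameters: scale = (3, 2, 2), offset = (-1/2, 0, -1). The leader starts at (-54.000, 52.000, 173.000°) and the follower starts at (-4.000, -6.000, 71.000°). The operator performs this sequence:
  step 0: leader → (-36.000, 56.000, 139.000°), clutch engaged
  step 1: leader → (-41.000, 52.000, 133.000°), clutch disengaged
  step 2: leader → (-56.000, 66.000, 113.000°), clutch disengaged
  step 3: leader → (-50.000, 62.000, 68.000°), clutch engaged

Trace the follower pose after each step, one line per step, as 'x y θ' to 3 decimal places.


step 0: Δleader=(18.000, 4.000, -34.000°), engaged; cmd=(53.500, 8.000, -69.000°) → follower=(49.500, 2.000, 2.000°)
step 1: Δleader=(-5.000, -4.000, -6.000°), disengaged; cmd=(0,0,0) → follower holds at (49.500, 2.000, 2.000°)
step 2: Δleader=(-15.000, 14.000, -20.000°), disengaged; cmd=(0,0,0) → follower holds at (49.500, 2.000, 2.000°)
step 3: Δleader=(6.000, -4.000, -45.000°), engaged; cmd=(17.500, -8.000, -91.000°) → follower=(67.000, -6.000, -89.000°)

49.500 2.000 2.000
49.500 2.000 2.000
49.500 2.000 2.000
67.000 -6.000 -89.000


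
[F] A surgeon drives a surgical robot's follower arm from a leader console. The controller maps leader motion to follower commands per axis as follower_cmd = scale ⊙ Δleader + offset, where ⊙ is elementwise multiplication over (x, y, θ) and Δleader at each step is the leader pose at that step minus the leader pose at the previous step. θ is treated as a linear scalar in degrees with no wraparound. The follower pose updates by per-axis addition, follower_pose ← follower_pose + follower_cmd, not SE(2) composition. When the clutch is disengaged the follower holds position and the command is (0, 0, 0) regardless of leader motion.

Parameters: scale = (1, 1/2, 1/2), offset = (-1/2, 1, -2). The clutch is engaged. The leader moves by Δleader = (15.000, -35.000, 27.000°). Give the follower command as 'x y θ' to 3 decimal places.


axis x: 1·15.000 + -1/2 = 14.500
axis y: 1/2·-35.000 + 1 = -16.500
axis θ: 1/2·27.000 + -2 = 11.500

14.500 -16.500 11.500


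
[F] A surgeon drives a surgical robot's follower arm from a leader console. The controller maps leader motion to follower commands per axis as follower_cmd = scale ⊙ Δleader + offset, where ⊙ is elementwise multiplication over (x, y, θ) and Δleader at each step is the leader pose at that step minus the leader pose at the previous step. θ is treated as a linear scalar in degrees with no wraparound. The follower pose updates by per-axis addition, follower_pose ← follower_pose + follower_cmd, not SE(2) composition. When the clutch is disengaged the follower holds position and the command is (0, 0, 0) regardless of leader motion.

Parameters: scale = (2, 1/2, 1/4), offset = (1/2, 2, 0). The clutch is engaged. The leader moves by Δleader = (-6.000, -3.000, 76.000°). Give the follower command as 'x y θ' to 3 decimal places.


-11.500 0.500 19.000

axis x: 2·-6.000 + 1/2 = -11.500
axis y: 1/2·-3.000 + 2 = 0.500
axis θ: 1/4·76.000 + 0 = 19.000


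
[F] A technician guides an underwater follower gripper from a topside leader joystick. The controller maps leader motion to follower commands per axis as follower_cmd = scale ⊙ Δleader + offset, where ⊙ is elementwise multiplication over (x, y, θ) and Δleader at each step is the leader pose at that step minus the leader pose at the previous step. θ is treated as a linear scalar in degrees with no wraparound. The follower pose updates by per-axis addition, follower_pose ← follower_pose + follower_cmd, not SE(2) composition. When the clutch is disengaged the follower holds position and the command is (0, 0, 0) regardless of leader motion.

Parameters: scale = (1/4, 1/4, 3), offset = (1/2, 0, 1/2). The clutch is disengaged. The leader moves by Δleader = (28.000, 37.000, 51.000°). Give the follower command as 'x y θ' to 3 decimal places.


clutch disengaged → follower holds; cmd = (0, 0, 0)

0.000 0.000 0.000


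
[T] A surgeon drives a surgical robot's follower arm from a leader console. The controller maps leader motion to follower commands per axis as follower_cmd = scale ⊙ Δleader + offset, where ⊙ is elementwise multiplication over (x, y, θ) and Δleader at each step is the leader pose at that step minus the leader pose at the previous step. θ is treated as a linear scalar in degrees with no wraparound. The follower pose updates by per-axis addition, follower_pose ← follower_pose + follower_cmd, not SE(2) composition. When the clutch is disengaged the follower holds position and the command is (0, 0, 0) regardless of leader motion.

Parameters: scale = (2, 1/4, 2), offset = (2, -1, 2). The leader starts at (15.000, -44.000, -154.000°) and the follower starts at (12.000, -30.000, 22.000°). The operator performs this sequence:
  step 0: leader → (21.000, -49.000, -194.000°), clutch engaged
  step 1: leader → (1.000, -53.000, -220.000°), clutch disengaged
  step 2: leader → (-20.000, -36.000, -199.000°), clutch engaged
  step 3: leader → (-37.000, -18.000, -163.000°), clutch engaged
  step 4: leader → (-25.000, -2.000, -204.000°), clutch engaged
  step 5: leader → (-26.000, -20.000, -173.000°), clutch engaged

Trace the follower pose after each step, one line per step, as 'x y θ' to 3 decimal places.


26.000 -32.250 -56.000
26.000 -32.250 -56.000
-14.000 -29.000 -12.000
-46.000 -25.500 62.000
-20.000 -22.500 -18.000
-20.000 -28.000 46.000

step 0: Δleader=(6.000, -5.000, -40.000°), engaged; cmd=(14.000, -2.250, -78.000°) → follower=(26.000, -32.250, -56.000°)
step 1: Δleader=(-20.000, -4.000, -26.000°), disengaged; cmd=(0,0,0) → follower holds at (26.000, -32.250, -56.000°)
step 2: Δleader=(-21.000, 17.000, 21.000°), engaged; cmd=(-40.000, 3.250, 44.000°) → follower=(-14.000, -29.000, -12.000°)
step 3: Δleader=(-17.000, 18.000, 36.000°), engaged; cmd=(-32.000, 3.500, 74.000°) → follower=(-46.000, -25.500, 62.000°)
step 4: Δleader=(12.000, 16.000, -41.000°), engaged; cmd=(26.000, 3.000, -80.000°) → follower=(-20.000, -22.500, -18.000°)
step 5: Δleader=(-1.000, -18.000, 31.000°), engaged; cmd=(0.000, -5.500, 64.000°) → follower=(-20.000, -28.000, 46.000°)


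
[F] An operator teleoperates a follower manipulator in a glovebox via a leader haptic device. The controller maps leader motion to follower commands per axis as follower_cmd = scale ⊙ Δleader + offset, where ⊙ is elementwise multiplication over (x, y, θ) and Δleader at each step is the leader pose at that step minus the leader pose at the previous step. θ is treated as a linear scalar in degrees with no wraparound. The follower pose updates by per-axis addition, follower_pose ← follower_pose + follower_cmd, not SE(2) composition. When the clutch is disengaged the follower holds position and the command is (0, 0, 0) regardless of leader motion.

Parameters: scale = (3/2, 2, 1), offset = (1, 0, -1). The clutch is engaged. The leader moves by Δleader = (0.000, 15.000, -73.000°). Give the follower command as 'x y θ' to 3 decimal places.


1.000 30.000 -74.000

axis x: 3/2·0.000 + 1 = 1.000
axis y: 2·15.000 + 0 = 30.000
axis θ: 1·-73.000 + -1 = -74.000


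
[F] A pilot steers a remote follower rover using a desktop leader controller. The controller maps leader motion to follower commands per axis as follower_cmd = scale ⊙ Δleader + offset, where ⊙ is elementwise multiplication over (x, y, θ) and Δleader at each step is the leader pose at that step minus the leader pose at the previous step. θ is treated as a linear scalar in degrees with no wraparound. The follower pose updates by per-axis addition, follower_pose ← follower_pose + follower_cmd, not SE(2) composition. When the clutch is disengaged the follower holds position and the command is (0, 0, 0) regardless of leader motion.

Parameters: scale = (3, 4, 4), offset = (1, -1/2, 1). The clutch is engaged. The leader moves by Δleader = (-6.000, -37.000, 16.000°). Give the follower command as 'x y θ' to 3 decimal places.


axis x: 3·-6.000 + 1 = -17.000
axis y: 4·-37.000 + -1/2 = -148.500
axis θ: 4·16.000 + 1 = 65.000

-17.000 -148.500 65.000
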